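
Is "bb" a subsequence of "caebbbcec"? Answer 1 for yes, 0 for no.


Check if "bb" is a subsequence of "caebbbcec"
Greedy scan:
  Position 0 ('c'): no match needed
  Position 1 ('a'): no match needed
  Position 2 ('e'): no match needed
  Position 3 ('b'): matches sub[0] = 'b'
  Position 4 ('b'): matches sub[1] = 'b'
  Position 5 ('b'): no match needed
  Position 6 ('c'): no match needed
  Position 7 ('e'): no match needed
  Position 8 ('c'): no match needed
All 2 characters matched => is a subsequence

1


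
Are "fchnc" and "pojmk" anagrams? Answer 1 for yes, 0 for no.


Strings: "fchnc", "pojmk"
Sorted first:  ccfhn
Sorted second: jkmop
Differ at position 0: 'c' vs 'j' => not anagrams

0


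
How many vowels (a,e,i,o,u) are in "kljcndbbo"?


Input: kljcndbbo
Checking each character:
  'k' at position 0: consonant
  'l' at position 1: consonant
  'j' at position 2: consonant
  'c' at position 3: consonant
  'n' at position 4: consonant
  'd' at position 5: consonant
  'b' at position 6: consonant
  'b' at position 7: consonant
  'o' at position 8: vowel (running total: 1)
Total vowels: 1

1


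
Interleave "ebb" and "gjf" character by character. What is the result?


Interleaving "ebb" and "gjf":
  Position 0: 'e' from first, 'g' from second => "eg"
  Position 1: 'b' from first, 'j' from second => "bj"
  Position 2: 'b' from first, 'f' from second => "bf"
Result: egbjbf

egbjbf


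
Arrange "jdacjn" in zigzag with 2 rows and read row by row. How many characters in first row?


Zigzag "jdacjn" into 2 rows:
Placing characters:
  'j' => row 0
  'd' => row 1
  'a' => row 0
  'c' => row 1
  'j' => row 0
  'n' => row 1
Rows:
  Row 0: "jaj"
  Row 1: "dcn"
First row length: 3

3


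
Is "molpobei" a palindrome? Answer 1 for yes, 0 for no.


Input: molpobei
Reversed: ieboplom
  Compare pos 0 ('m') with pos 7 ('i'): MISMATCH
  Compare pos 1 ('o') with pos 6 ('e'): MISMATCH
  Compare pos 2 ('l') with pos 5 ('b'): MISMATCH
  Compare pos 3 ('p') with pos 4 ('o'): MISMATCH
Result: not a palindrome

0


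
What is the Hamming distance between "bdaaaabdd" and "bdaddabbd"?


Comparing "bdaaaabdd" and "bdaddabbd" position by position:
  Position 0: 'b' vs 'b' => same
  Position 1: 'd' vs 'd' => same
  Position 2: 'a' vs 'a' => same
  Position 3: 'a' vs 'd' => differ
  Position 4: 'a' vs 'd' => differ
  Position 5: 'a' vs 'a' => same
  Position 6: 'b' vs 'b' => same
  Position 7: 'd' vs 'b' => differ
  Position 8: 'd' vs 'd' => same
Total differences (Hamming distance): 3

3


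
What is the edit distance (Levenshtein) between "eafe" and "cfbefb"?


Computing edit distance: "eafe" -> "cfbefb"
DP table:
           c    f    b    e    f    b
      0    1    2    3    4    5    6
  e   1    1    2    3    3    4    5
  a   2    2    2    3    4    4    5
  f   3    3    2    3    4    4    5
  e   4    4    3    3    3    4    5
Edit distance = dp[4][6] = 5

5


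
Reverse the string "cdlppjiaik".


Input: cdlppjiaik
Reading characters right to left:
  Position 9: 'k'
  Position 8: 'i'
  Position 7: 'a'
  Position 6: 'i'
  Position 5: 'j'
  Position 4: 'p'
  Position 3: 'p'
  Position 2: 'l'
  Position 1: 'd'
  Position 0: 'c'
Reversed: kiaijppldc

kiaijppldc


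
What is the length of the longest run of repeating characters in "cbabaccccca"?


Input: "cbabaccccca"
Scanning for longest run:
  Position 1 ('b'): new char, reset run to 1
  Position 2 ('a'): new char, reset run to 1
  Position 3 ('b'): new char, reset run to 1
  Position 4 ('a'): new char, reset run to 1
  Position 5 ('c'): new char, reset run to 1
  Position 6 ('c'): continues run of 'c', length=2
  Position 7 ('c'): continues run of 'c', length=3
  Position 8 ('c'): continues run of 'c', length=4
  Position 9 ('c'): continues run of 'c', length=5
  Position 10 ('a'): new char, reset run to 1
Longest run: 'c' with length 5

5


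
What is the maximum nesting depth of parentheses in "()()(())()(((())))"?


Input: "()()(())()(((())))"
Tracking depth:
  Position 0 '(': depth becomes 1
  Position 1 ')': depth becomes 0
  Position 2 '(': depth becomes 1
  Position 3 ')': depth becomes 0
  Position 4 '(': depth becomes 1
  Position 5 '(': depth becomes 2
  Position 6 ')': depth becomes 1
  Position 7 ')': depth becomes 0
  Position 8 '(': depth becomes 1
  Position 9 ')': depth becomes 0
  Position 10 '(': depth becomes 1
  Position 11 '(': depth becomes 2
  Position 12 '(': depth becomes 3
  Position 13 '(': depth becomes 4
  Position 14 ')': depth becomes 3
  Position 15 ')': depth becomes 2
  Position 16 ')': depth becomes 1
  Position 17 ')': depth becomes 0
Maximum depth reached: 4

4


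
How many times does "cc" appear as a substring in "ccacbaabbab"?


Searching for "cc" in "ccacbaabbab"
Scanning each position:
  Position 0: "cc" => MATCH
  Position 1: "ca" => no
  Position 2: "ac" => no
  Position 3: "cb" => no
  Position 4: "ba" => no
  Position 5: "aa" => no
  Position 6: "ab" => no
  Position 7: "bb" => no
  Position 8: "ba" => no
  Position 9: "ab" => no
Total occurrences: 1

1


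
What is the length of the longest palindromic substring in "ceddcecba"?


Input: "ceddcecba"
Checking substrings for palindromes:
  [4:7] "cec" (len 3) => palindrome
  [2:4] "dd" (len 2) => palindrome
Longest palindromic substring: "cec" with length 3

3


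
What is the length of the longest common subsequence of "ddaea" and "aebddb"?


LCS of "ddaea" and "aebddb"
DP table:
           a    e    b    d    d    b
      0    0    0    0    0    0    0
  d   0    0    0    0    1    1    1
  d   0    0    0    0    1    2    2
  a   0    1    1    1    1    2    2
  e   0    1    2    2    2    2    2
  a   0    1    2    2    2    2    2
LCS length = dp[5][6] = 2

2


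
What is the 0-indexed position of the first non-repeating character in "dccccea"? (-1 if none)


Input: dccccea
Character frequencies:
  'a': 1
  'c': 4
  'd': 1
  'e': 1
Scanning left to right for freq == 1:
  Position 0 ('d'): unique! => answer = 0

0


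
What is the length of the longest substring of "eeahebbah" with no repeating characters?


Input: "eeahebbah"
Sliding window (track last position of each char):
  Position 0 ('e'): window [0,0] length 1 -- new best
  Position 1 ('e'): repeat (last at 0), move window start to 1
  Position 1 ('e'): window [1,1] length 1
  Position 2 ('a'): window [1,2] length 2 -- new best
  Position 3 ('h'): window [1,3] length 3 -- new best
  Position 4 ('e'): repeat (last at 1), move window start to 2
  Position 4 ('e'): window [2,4] length 3
  Position 5 ('b'): window [2,5] length 4 -- new best
  Position 6 ('b'): repeat (last at 5), move window start to 6
  Position 6 ('b'): window [6,6] length 1
  Position 7 ('a'): window [6,7] length 2
  Position 8 ('h'): window [6,8] length 3
Longest substring with no repeats: "aheb" with length 4

4


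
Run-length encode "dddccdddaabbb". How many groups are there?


Input: dddccdddaabbb
Scanning for consecutive runs:
  Group 1: 'd' x 3 (positions 0-2)
  Group 2: 'c' x 2 (positions 3-4)
  Group 3: 'd' x 3 (positions 5-7)
  Group 4: 'a' x 2 (positions 8-9)
  Group 5: 'b' x 3 (positions 10-12)
Total groups: 5

5


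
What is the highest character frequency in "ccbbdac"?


Input: ccbbdac
Character counts:
  'a': 1
  'b': 2
  'c': 3
  'd': 1
Maximum frequency: 3

3


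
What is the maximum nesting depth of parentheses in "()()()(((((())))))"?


Input: "()()()(((((())))))"
Tracking depth:
  Position 0 '(': depth becomes 1
  Position 1 ')': depth becomes 0
  Position 2 '(': depth becomes 1
  Position 3 ')': depth becomes 0
  Position 4 '(': depth becomes 1
  Position 5 ')': depth becomes 0
  Position 6 '(': depth becomes 1
  Position 7 '(': depth becomes 2
  Position 8 '(': depth becomes 3
  Position 9 '(': depth becomes 4
  Position 10 '(': depth becomes 5
  Position 11 '(': depth becomes 6
  Position 12 ')': depth becomes 5
  Position 13 ')': depth becomes 4
  Position 14 ')': depth becomes 3
  Position 15 ')': depth becomes 2
  Position 16 ')': depth becomes 1
  Position 17 ')': depth becomes 0
Maximum depth reached: 6

6


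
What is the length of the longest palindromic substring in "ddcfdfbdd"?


Input: "ddcfdfbdd"
Checking substrings for palindromes:
  [3:6] "fdf" (len 3) => palindrome
  [0:2] "dd" (len 2) => palindrome
  [7:9] "dd" (len 2) => palindrome
Longest palindromic substring: "fdf" with length 3

3


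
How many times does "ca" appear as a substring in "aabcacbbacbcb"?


Searching for "ca" in "aabcacbbacbcb"
Scanning each position:
  Position 0: "aa" => no
  Position 1: "ab" => no
  Position 2: "bc" => no
  Position 3: "ca" => MATCH
  Position 4: "ac" => no
  Position 5: "cb" => no
  Position 6: "bb" => no
  Position 7: "ba" => no
  Position 8: "ac" => no
  Position 9: "cb" => no
  Position 10: "bc" => no
  Position 11: "cb" => no
Total occurrences: 1

1


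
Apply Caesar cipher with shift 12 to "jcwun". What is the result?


Caesar cipher: shift "jcwun" by 12
  'j' (pos 9) + 12 = pos 21 = 'v'
  'c' (pos 2) + 12 = pos 14 = 'o'
  'w' (pos 22) + 12 = pos 8 = 'i'
  'u' (pos 20) + 12 = pos 6 = 'g'
  'n' (pos 13) + 12 = pos 25 = 'z'
Result: voigz

voigz


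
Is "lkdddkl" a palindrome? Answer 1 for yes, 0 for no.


Input: lkdddkl
Reversed: lkdddkl
  Compare pos 0 ('l') with pos 6 ('l'): match
  Compare pos 1 ('k') with pos 5 ('k'): match
  Compare pos 2 ('d') with pos 4 ('d'): match
Result: palindrome

1


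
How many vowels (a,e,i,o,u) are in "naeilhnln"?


Input: naeilhnln
Checking each character:
  'n' at position 0: consonant
  'a' at position 1: vowel (running total: 1)
  'e' at position 2: vowel (running total: 2)
  'i' at position 3: vowel (running total: 3)
  'l' at position 4: consonant
  'h' at position 5: consonant
  'n' at position 6: consonant
  'l' at position 7: consonant
  'n' at position 8: consonant
Total vowels: 3

3


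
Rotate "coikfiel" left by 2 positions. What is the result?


Input: "coikfiel", rotate left by 2
First 2 characters: "co"
Remaining characters: "ikfiel"
Concatenate remaining + first: "ikfiel" + "co" = "ikfielco"

ikfielco


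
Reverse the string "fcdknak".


Input: fcdknak
Reading characters right to left:
  Position 6: 'k'
  Position 5: 'a'
  Position 4: 'n'
  Position 3: 'k'
  Position 2: 'd'
  Position 1: 'c'
  Position 0: 'f'
Reversed: kankdcf

kankdcf


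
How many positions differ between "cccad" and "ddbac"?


Comparing "cccad" and "ddbac" position by position:
  Position 0: 'c' vs 'd' => DIFFER
  Position 1: 'c' vs 'd' => DIFFER
  Position 2: 'c' vs 'b' => DIFFER
  Position 3: 'a' vs 'a' => same
  Position 4: 'd' vs 'c' => DIFFER
Positions that differ: 4

4


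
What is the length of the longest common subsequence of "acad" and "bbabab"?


LCS of "acad" and "bbabab"
DP table:
           b    b    a    b    a    b
      0    0    0    0    0    0    0
  a   0    0    0    1    1    1    1
  c   0    0    0    1    1    1    1
  a   0    0    0    1    1    2    2
  d   0    0    0    1    1    2    2
LCS length = dp[4][6] = 2

2


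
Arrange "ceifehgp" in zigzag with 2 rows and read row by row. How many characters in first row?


Zigzag "ceifehgp" into 2 rows:
Placing characters:
  'c' => row 0
  'e' => row 1
  'i' => row 0
  'f' => row 1
  'e' => row 0
  'h' => row 1
  'g' => row 0
  'p' => row 1
Rows:
  Row 0: "cieg"
  Row 1: "efhp"
First row length: 4

4


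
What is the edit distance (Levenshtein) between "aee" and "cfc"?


Computing edit distance: "aee" -> "cfc"
DP table:
           c    f    c
      0    1    2    3
  a   1    1    2    3
  e   2    2    2    3
  e   3    3    3    3
Edit distance = dp[3][3] = 3

3


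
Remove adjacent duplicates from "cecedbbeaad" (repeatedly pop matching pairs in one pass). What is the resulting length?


Input: cecedbbeaad
Stack-based adjacent duplicate removal:
  Read 'c': push. Stack: c
  Read 'e': push. Stack: ce
  Read 'c': push. Stack: cec
  Read 'e': push. Stack: cece
  Read 'd': push. Stack: ceced
  Read 'b': push. Stack: cecedb
  Read 'b': matches stack top 'b' => pop. Stack: ceced
  Read 'e': push. Stack: cecede
  Read 'a': push. Stack: cecedea
  Read 'a': matches stack top 'a' => pop. Stack: cecede
  Read 'd': push. Stack: ceceded
Final stack: "ceceded" (length 7)

7


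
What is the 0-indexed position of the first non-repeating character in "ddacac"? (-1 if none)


Input: ddacac
Character frequencies:
  'a': 2
  'c': 2
  'd': 2
Scanning left to right for freq == 1:
  Position 0 ('d'): freq=2, skip
  Position 1 ('d'): freq=2, skip
  Position 2 ('a'): freq=2, skip
  Position 3 ('c'): freq=2, skip
  Position 4 ('a'): freq=2, skip
  Position 5 ('c'): freq=2, skip
  No unique character found => answer = -1

-1


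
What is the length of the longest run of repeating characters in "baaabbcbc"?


Input: "baaabbcbc"
Scanning for longest run:
  Position 1 ('a'): new char, reset run to 1
  Position 2 ('a'): continues run of 'a', length=2
  Position 3 ('a'): continues run of 'a', length=3
  Position 4 ('b'): new char, reset run to 1
  Position 5 ('b'): continues run of 'b', length=2
  Position 6 ('c'): new char, reset run to 1
  Position 7 ('b'): new char, reset run to 1
  Position 8 ('c'): new char, reset run to 1
Longest run: 'a' with length 3

3


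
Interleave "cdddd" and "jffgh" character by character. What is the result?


Interleaving "cdddd" and "jffgh":
  Position 0: 'c' from first, 'j' from second => "cj"
  Position 1: 'd' from first, 'f' from second => "df"
  Position 2: 'd' from first, 'f' from second => "df"
  Position 3: 'd' from first, 'g' from second => "dg"
  Position 4: 'd' from first, 'h' from second => "dh"
Result: cjdfdfdgdh

cjdfdfdgdh


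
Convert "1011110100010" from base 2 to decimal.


Input: "1011110100010" in base 2
Positional expansion:
  Digit '1' (value 1) x 2^12 = 4096
  Digit '0' (value 0) x 2^11 = 0
  Digit '1' (value 1) x 2^10 = 1024
  Digit '1' (value 1) x 2^9 = 512
  Digit '1' (value 1) x 2^8 = 256
  Digit '1' (value 1) x 2^7 = 128
  Digit '0' (value 0) x 2^6 = 0
  Digit '1' (value 1) x 2^5 = 32
  Digit '0' (value 0) x 2^4 = 0
  Digit '0' (value 0) x 2^3 = 0
  Digit '0' (value 0) x 2^2 = 0
  Digit '1' (value 1) x 2^1 = 2
  Digit '0' (value 0) x 2^0 = 0
Sum = 6050

6050


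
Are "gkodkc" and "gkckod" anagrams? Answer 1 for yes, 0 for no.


Strings: "gkodkc", "gkckod"
Sorted first:  cdgkko
Sorted second: cdgkko
Sorted forms match => anagrams

1


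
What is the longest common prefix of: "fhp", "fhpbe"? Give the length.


Words: fhp, fhpbe
  Position 0: all 'f' => match
  Position 1: all 'h' => match
  Position 2: all 'p' => match
LCP = "fhp" (length 3)

3


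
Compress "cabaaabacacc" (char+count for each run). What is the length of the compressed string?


Input: cabaaabacacc
Runs:
  'c' x 1 => "c1"
  'a' x 1 => "a1"
  'b' x 1 => "b1"
  'a' x 3 => "a3"
  'b' x 1 => "b1"
  'a' x 1 => "a1"
  'c' x 1 => "c1"
  'a' x 1 => "a1"
  'c' x 2 => "c2"
Compressed: "c1a1b1a3b1a1c1a1c2"
Compressed length: 18

18


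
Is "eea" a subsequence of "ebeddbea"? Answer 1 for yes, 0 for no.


Check if "eea" is a subsequence of "ebeddbea"
Greedy scan:
  Position 0 ('e'): matches sub[0] = 'e'
  Position 1 ('b'): no match needed
  Position 2 ('e'): matches sub[1] = 'e'
  Position 3 ('d'): no match needed
  Position 4 ('d'): no match needed
  Position 5 ('b'): no match needed
  Position 6 ('e'): no match needed
  Position 7 ('a'): matches sub[2] = 'a'
All 3 characters matched => is a subsequence

1


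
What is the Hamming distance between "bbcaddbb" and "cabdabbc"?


Comparing "bbcaddbb" and "cabdabbc" position by position:
  Position 0: 'b' vs 'c' => differ
  Position 1: 'b' vs 'a' => differ
  Position 2: 'c' vs 'b' => differ
  Position 3: 'a' vs 'd' => differ
  Position 4: 'd' vs 'a' => differ
  Position 5: 'd' vs 'b' => differ
  Position 6: 'b' vs 'b' => same
  Position 7: 'b' vs 'c' => differ
Total differences (Hamming distance): 7

7


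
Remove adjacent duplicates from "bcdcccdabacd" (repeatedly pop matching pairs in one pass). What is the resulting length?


Input: bcdcccdabacd
Stack-based adjacent duplicate removal:
  Read 'b': push. Stack: b
  Read 'c': push. Stack: bc
  Read 'd': push. Stack: bcd
  Read 'c': push. Stack: bcdc
  Read 'c': matches stack top 'c' => pop. Stack: bcd
  Read 'c': push. Stack: bcdc
  Read 'd': push. Stack: bcdcd
  Read 'a': push. Stack: bcdcda
  Read 'b': push. Stack: bcdcdab
  Read 'a': push. Stack: bcdcdaba
  Read 'c': push. Stack: bcdcdabac
  Read 'd': push. Stack: bcdcdabacd
Final stack: "bcdcdabacd" (length 10)

10


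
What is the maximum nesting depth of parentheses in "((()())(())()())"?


Input: "((()())(())()())"
Tracking depth:
  Position 0 '(': depth becomes 1
  Position 1 '(': depth becomes 2
  Position 2 '(': depth becomes 3
  Position 3 ')': depth becomes 2
  Position 4 '(': depth becomes 3
  Position 5 ')': depth becomes 2
  Position 6 ')': depth becomes 1
  Position 7 '(': depth becomes 2
  Position 8 '(': depth becomes 3
  Position 9 ')': depth becomes 2
  Position 10 ')': depth becomes 1
  Position 11 '(': depth becomes 2
  Position 12 ')': depth becomes 1
  Position 13 '(': depth becomes 2
  Position 14 ')': depth becomes 1
  Position 15 ')': depth becomes 0
Maximum depth reached: 3

3


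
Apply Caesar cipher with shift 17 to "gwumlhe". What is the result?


Caesar cipher: shift "gwumlhe" by 17
  'g' (pos 6) + 17 = pos 23 = 'x'
  'w' (pos 22) + 17 = pos 13 = 'n'
  'u' (pos 20) + 17 = pos 11 = 'l'
  'm' (pos 12) + 17 = pos 3 = 'd'
  'l' (pos 11) + 17 = pos 2 = 'c'
  'h' (pos 7) + 17 = pos 24 = 'y'
  'e' (pos 4) + 17 = pos 21 = 'v'
Result: xnldcyv

xnldcyv


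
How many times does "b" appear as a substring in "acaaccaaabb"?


Searching for "b" in "acaaccaaabb"
Scanning each position:
  Position 0: "a" => no
  Position 1: "c" => no
  Position 2: "a" => no
  Position 3: "a" => no
  Position 4: "c" => no
  Position 5: "c" => no
  Position 6: "a" => no
  Position 7: "a" => no
  Position 8: "a" => no
  Position 9: "b" => MATCH
  Position 10: "b" => MATCH
Total occurrences: 2

2


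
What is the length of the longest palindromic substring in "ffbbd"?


Input: "ffbbd"
Checking substrings for palindromes:
  [0:2] "ff" (len 2) => palindrome
  [2:4] "bb" (len 2) => palindrome
Longest palindromic substring: "ff" with length 2

2


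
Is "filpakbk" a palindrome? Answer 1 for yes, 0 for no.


Input: filpakbk
Reversed: kbkaplif
  Compare pos 0 ('f') with pos 7 ('k'): MISMATCH
  Compare pos 1 ('i') with pos 6 ('b'): MISMATCH
  Compare pos 2 ('l') with pos 5 ('k'): MISMATCH
  Compare pos 3 ('p') with pos 4 ('a'): MISMATCH
Result: not a palindrome

0


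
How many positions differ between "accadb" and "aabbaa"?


Comparing "accadb" and "aabbaa" position by position:
  Position 0: 'a' vs 'a' => same
  Position 1: 'c' vs 'a' => DIFFER
  Position 2: 'c' vs 'b' => DIFFER
  Position 3: 'a' vs 'b' => DIFFER
  Position 4: 'd' vs 'a' => DIFFER
  Position 5: 'b' vs 'a' => DIFFER
Positions that differ: 5

5


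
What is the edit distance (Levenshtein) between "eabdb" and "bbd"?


Computing edit distance: "eabdb" -> "bbd"
DP table:
           b    b    d
      0    1    2    3
  e   1    1    2    3
  a   2    2    2    3
  b   3    2    2    3
  d   4    3    3    2
  b   5    4    3    3
Edit distance = dp[5][3] = 3

3


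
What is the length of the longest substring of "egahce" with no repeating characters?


Input: "egahce"
Sliding window (track last position of each char):
  Position 0 ('e'): window [0,0] length 1 -- new best
  Position 1 ('g'): window [0,1] length 2 -- new best
  Position 2 ('a'): window [0,2] length 3 -- new best
  Position 3 ('h'): window [0,3] length 4 -- new best
  Position 4 ('c'): window [0,4] length 5 -- new best
  Position 5 ('e'): repeat (last at 0), move window start to 1
  Position 5 ('e'): window [1,5] length 5
Longest substring with no repeats: "egahc" with length 5

5


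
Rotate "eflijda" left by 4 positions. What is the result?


Input: "eflijda", rotate left by 4
First 4 characters: "efli"
Remaining characters: "jda"
Concatenate remaining + first: "jda" + "efli" = "jdaefli"

jdaefli


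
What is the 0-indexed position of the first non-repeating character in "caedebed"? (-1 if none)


Input: caedebed
Character frequencies:
  'a': 1
  'b': 1
  'c': 1
  'd': 2
  'e': 3
Scanning left to right for freq == 1:
  Position 0 ('c'): unique! => answer = 0

0


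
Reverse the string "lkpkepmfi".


Input: lkpkepmfi
Reading characters right to left:
  Position 8: 'i'
  Position 7: 'f'
  Position 6: 'm'
  Position 5: 'p'
  Position 4: 'e'
  Position 3: 'k'
  Position 2: 'p'
  Position 1: 'k'
  Position 0: 'l'
Reversed: ifmpekpkl

ifmpekpkl


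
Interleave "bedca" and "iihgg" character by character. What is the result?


Interleaving "bedca" and "iihgg":
  Position 0: 'b' from first, 'i' from second => "bi"
  Position 1: 'e' from first, 'i' from second => "ei"
  Position 2: 'd' from first, 'h' from second => "dh"
  Position 3: 'c' from first, 'g' from second => "cg"
  Position 4: 'a' from first, 'g' from second => "ag"
Result: bieidhcgag

bieidhcgag


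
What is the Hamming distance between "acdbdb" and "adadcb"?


Comparing "acdbdb" and "adadcb" position by position:
  Position 0: 'a' vs 'a' => same
  Position 1: 'c' vs 'd' => differ
  Position 2: 'd' vs 'a' => differ
  Position 3: 'b' vs 'd' => differ
  Position 4: 'd' vs 'c' => differ
  Position 5: 'b' vs 'b' => same
Total differences (Hamming distance): 4

4


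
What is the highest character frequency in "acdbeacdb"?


Input: acdbeacdb
Character counts:
  'a': 2
  'b': 2
  'c': 2
  'd': 2
  'e': 1
Maximum frequency: 2

2


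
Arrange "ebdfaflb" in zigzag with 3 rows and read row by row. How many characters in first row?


Zigzag "ebdfaflb" into 3 rows:
Placing characters:
  'e' => row 0
  'b' => row 1
  'd' => row 2
  'f' => row 1
  'a' => row 0
  'f' => row 1
  'l' => row 2
  'b' => row 1
Rows:
  Row 0: "ea"
  Row 1: "bffb"
  Row 2: "dl"
First row length: 2

2


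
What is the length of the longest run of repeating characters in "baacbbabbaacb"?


Input: "baacbbabbaacb"
Scanning for longest run:
  Position 1 ('a'): new char, reset run to 1
  Position 2 ('a'): continues run of 'a', length=2
  Position 3 ('c'): new char, reset run to 1
  Position 4 ('b'): new char, reset run to 1
  Position 5 ('b'): continues run of 'b', length=2
  Position 6 ('a'): new char, reset run to 1
  Position 7 ('b'): new char, reset run to 1
  Position 8 ('b'): continues run of 'b', length=2
  Position 9 ('a'): new char, reset run to 1
  Position 10 ('a'): continues run of 'a', length=2
  Position 11 ('c'): new char, reset run to 1
  Position 12 ('b'): new char, reset run to 1
Longest run: 'a' with length 2

2


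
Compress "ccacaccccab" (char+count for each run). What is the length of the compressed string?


Input: ccacaccccab
Runs:
  'c' x 2 => "c2"
  'a' x 1 => "a1"
  'c' x 1 => "c1"
  'a' x 1 => "a1"
  'c' x 4 => "c4"
  'a' x 1 => "a1"
  'b' x 1 => "b1"
Compressed: "c2a1c1a1c4a1b1"
Compressed length: 14

14


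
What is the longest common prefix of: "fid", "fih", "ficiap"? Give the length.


Words: fid, fih, ficiap
  Position 0: all 'f' => match
  Position 1: all 'i' => match
  Position 2: ('d', 'h', 'c') => mismatch, stop
LCP = "fi" (length 2)

2


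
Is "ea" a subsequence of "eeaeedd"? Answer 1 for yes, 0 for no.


Check if "ea" is a subsequence of "eeaeedd"
Greedy scan:
  Position 0 ('e'): matches sub[0] = 'e'
  Position 1 ('e'): no match needed
  Position 2 ('a'): matches sub[1] = 'a'
  Position 3 ('e'): no match needed
  Position 4 ('e'): no match needed
  Position 5 ('d'): no match needed
  Position 6 ('d'): no match needed
All 2 characters matched => is a subsequence

1


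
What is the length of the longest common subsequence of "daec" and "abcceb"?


LCS of "daec" and "abcceb"
DP table:
           a    b    c    c    e    b
      0    0    0    0    0    0    0
  d   0    0    0    0    0    0    0
  a   0    1    1    1    1    1    1
  e   0    1    1    1    1    2    2
  c   0    1    1    2    2    2    2
LCS length = dp[4][6] = 2

2


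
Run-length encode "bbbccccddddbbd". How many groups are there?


Input: bbbccccddddbbd
Scanning for consecutive runs:
  Group 1: 'b' x 3 (positions 0-2)
  Group 2: 'c' x 4 (positions 3-6)
  Group 3: 'd' x 4 (positions 7-10)
  Group 4: 'b' x 2 (positions 11-12)
  Group 5: 'd' x 1 (positions 13-13)
Total groups: 5

5


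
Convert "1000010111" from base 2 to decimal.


Input: "1000010111" in base 2
Positional expansion:
  Digit '1' (value 1) x 2^9 = 512
  Digit '0' (value 0) x 2^8 = 0
  Digit '0' (value 0) x 2^7 = 0
  Digit '0' (value 0) x 2^6 = 0
  Digit '0' (value 0) x 2^5 = 0
  Digit '1' (value 1) x 2^4 = 16
  Digit '0' (value 0) x 2^3 = 0
  Digit '1' (value 1) x 2^2 = 4
  Digit '1' (value 1) x 2^1 = 2
  Digit '1' (value 1) x 2^0 = 1
Sum = 535

535


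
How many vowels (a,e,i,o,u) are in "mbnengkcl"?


Input: mbnengkcl
Checking each character:
  'm' at position 0: consonant
  'b' at position 1: consonant
  'n' at position 2: consonant
  'e' at position 3: vowel (running total: 1)
  'n' at position 4: consonant
  'g' at position 5: consonant
  'k' at position 6: consonant
  'c' at position 7: consonant
  'l' at position 8: consonant
Total vowels: 1

1


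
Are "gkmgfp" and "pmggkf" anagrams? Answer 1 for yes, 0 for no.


Strings: "gkmgfp", "pmggkf"
Sorted first:  fggkmp
Sorted second: fggkmp
Sorted forms match => anagrams

1


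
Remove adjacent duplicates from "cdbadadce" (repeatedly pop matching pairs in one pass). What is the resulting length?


Input: cdbadadce
Stack-based adjacent duplicate removal:
  Read 'c': push. Stack: c
  Read 'd': push. Stack: cd
  Read 'b': push. Stack: cdb
  Read 'a': push. Stack: cdba
  Read 'd': push. Stack: cdbad
  Read 'a': push. Stack: cdbada
  Read 'd': push. Stack: cdbadad
  Read 'c': push. Stack: cdbadadc
  Read 'e': push. Stack: cdbadadce
Final stack: "cdbadadce" (length 9)

9


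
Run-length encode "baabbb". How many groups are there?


Input: baabbb
Scanning for consecutive runs:
  Group 1: 'b' x 1 (positions 0-0)
  Group 2: 'a' x 2 (positions 1-2)
  Group 3: 'b' x 3 (positions 3-5)
Total groups: 3

3


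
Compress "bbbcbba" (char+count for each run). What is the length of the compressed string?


Input: bbbcbba
Runs:
  'b' x 3 => "b3"
  'c' x 1 => "c1"
  'b' x 2 => "b2"
  'a' x 1 => "a1"
Compressed: "b3c1b2a1"
Compressed length: 8

8


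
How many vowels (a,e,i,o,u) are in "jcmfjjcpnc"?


Input: jcmfjjcpnc
Checking each character:
  'j' at position 0: consonant
  'c' at position 1: consonant
  'm' at position 2: consonant
  'f' at position 3: consonant
  'j' at position 4: consonant
  'j' at position 5: consonant
  'c' at position 6: consonant
  'p' at position 7: consonant
  'n' at position 8: consonant
  'c' at position 9: consonant
Total vowels: 0

0


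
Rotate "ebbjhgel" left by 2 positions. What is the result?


Input: "ebbjhgel", rotate left by 2
First 2 characters: "eb"
Remaining characters: "bjhgel"
Concatenate remaining + first: "bjhgel" + "eb" = "bjhgeleb"

bjhgeleb


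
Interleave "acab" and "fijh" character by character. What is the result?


Interleaving "acab" and "fijh":
  Position 0: 'a' from first, 'f' from second => "af"
  Position 1: 'c' from first, 'i' from second => "ci"
  Position 2: 'a' from first, 'j' from second => "aj"
  Position 3: 'b' from first, 'h' from second => "bh"
Result: afciajbh

afciajbh


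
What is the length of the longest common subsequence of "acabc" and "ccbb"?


LCS of "acabc" and "ccbb"
DP table:
           c    c    b    b
      0    0    0    0    0
  a   0    0    0    0    0
  c   0    1    1    1    1
  a   0    1    1    1    1
  b   0    1    1    2    2
  c   0    1    2    2    2
LCS length = dp[5][4] = 2

2


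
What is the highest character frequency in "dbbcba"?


Input: dbbcba
Character counts:
  'a': 1
  'b': 3
  'c': 1
  'd': 1
Maximum frequency: 3

3


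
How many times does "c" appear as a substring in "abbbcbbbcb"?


Searching for "c" in "abbbcbbbcb"
Scanning each position:
  Position 0: "a" => no
  Position 1: "b" => no
  Position 2: "b" => no
  Position 3: "b" => no
  Position 4: "c" => MATCH
  Position 5: "b" => no
  Position 6: "b" => no
  Position 7: "b" => no
  Position 8: "c" => MATCH
  Position 9: "b" => no
Total occurrences: 2

2


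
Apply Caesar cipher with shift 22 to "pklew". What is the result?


Caesar cipher: shift "pklew" by 22
  'p' (pos 15) + 22 = pos 11 = 'l'
  'k' (pos 10) + 22 = pos 6 = 'g'
  'l' (pos 11) + 22 = pos 7 = 'h'
  'e' (pos 4) + 22 = pos 0 = 'a'
  'w' (pos 22) + 22 = pos 18 = 's'
Result: lghas

lghas


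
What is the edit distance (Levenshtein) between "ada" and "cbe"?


Computing edit distance: "ada" -> "cbe"
DP table:
           c    b    e
      0    1    2    3
  a   1    1    2    3
  d   2    2    2    3
  a   3    3    3    3
Edit distance = dp[3][3] = 3

3


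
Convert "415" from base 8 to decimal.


Input: "415" in base 8
Positional expansion:
  Digit '4' (value 4) x 8^2 = 256
  Digit '1' (value 1) x 8^1 = 8
  Digit '5' (value 5) x 8^0 = 5
Sum = 269

269


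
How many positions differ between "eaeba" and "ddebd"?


Comparing "eaeba" and "ddebd" position by position:
  Position 0: 'e' vs 'd' => DIFFER
  Position 1: 'a' vs 'd' => DIFFER
  Position 2: 'e' vs 'e' => same
  Position 3: 'b' vs 'b' => same
  Position 4: 'a' vs 'd' => DIFFER
Positions that differ: 3

3


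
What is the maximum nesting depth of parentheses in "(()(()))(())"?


Input: "(()(()))(())"
Tracking depth:
  Position 0 '(': depth becomes 1
  Position 1 '(': depth becomes 2
  Position 2 ')': depth becomes 1
  Position 3 '(': depth becomes 2
  Position 4 '(': depth becomes 3
  Position 5 ')': depth becomes 2
  Position 6 ')': depth becomes 1
  Position 7 ')': depth becomes 0
  Position 8 '(': depth becomes 1
  Position 9 '(': depth becomes 2
  Position 10 ')': depth becomes 1
  Position 11 ')': depth becomes 0
Maximum depth reached: 3

3


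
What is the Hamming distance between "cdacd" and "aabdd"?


Comparing "cdacd" and "aabdd" position by position:
  Position 0: 'c' vs 'a' => differ
  Position 1: 'd' vs 'a' => differ
  Position 2: 'a' vs 'b' => differ
  Position 3: 'c' vs 'd' => differ
  Position 4: 'd' vs 'd' => same
Total differences (Hamming distance): 4

4


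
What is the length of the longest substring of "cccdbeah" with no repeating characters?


Input: "cccdbeah"
Sliding window (track last position of each char):
  Position 0 ('c'): window [0,0] length 1 -- new best
  Position 1 ('c'): repeat (last at 0), move window start to 1
  Position 1 ('c'): window [1,1] length 1
  Position 2 ('c'): repeat (last at 1), move window start to 2
  Position 2 ('c'): window [2,2] length 1
  Position 3 ('d'): window [2,3] length 2 -- new best
  Position 4 ('b'): window [2,4] length 3 -- new best
  Position 5 ('e'): window [2,5] length 4 -- new best
  Position 6 ('a'): window [2,6] length 5 -- new best
  Position 7 ('h'): window [2,7] length 6 -- new best
Longest substring with no repeats: "cdbeah" with length 6

6


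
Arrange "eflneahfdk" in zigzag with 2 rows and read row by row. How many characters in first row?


Zigzag "eflneahfdk" into 2 rows:
Placing characters:
  'e' => row 0
  'f' => row 1
  'l' => row 0
  'n' => row 1
  'e' => row 0
  'a' => row 1
  'h' => row 0
  'f' => row 1
  'd' => row 0
  'k' => row 1
Rows:
  Row 0: "elehd"
  Row 1: "fnafk"
First row length: 5

5


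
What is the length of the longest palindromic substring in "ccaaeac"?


Input: "ccaaeac"
Checking substrings for palindromes:
  [3:6] "aea" (len 3) => palindrome
  [0:2] "cc" (len 2) => palindrome
  [2:4] "aa" (len 2) => palindrome
Longest palindromic substring: "aea" with length 3

3


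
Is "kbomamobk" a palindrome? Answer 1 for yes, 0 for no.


Input: kbomamobk
Reversed: kbomamobk
  Compare pos 0 ('k') with pos 8 ('k'): match
  Compare pos 1 ('b') with pos 7 ('b'): match
  Compare pos 2 ('o') with pos 6 ('o'): match
  Compare pos 3 ('m') with pos 5 ('m'): match
Result: palindrome

1


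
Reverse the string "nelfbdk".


Input: nelfbdk
Reading characters right to left:
  Position 6: 'k'
  Position 5: 'd'
  Position 4: 'b'
  Position 3: 'f'
  Position 2: 'l'
  Position 1: 'e'
  Position 0: 'n'
Reversed: kdbflen

kdbflen


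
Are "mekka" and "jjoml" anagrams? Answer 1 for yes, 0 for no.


Strings: "mekka", "jjoml"
Sorted first:  aekkm
Sorted second: jjlmo
Differ at position 0: 'a' vs 'j' => not anagrams

0


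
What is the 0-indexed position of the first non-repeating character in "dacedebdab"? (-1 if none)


Input: dacedebdab
Character frequencies:
  'a': 2
  'b': 2
  'c': 1
  'd': 3
  'e': 2
Scanning left to right for freq == 1:
  Position 0 ('d'): freq=3, skip
  Position 1 ('a'): freq=2, skip
  Position 2 ('c'): unique! => answer = 2

2


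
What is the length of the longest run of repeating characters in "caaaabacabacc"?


Input: "caaaabacabacc"
Scanning for longest run:
  Position 1 ('a'): new char, reset run to 1
  Position 2 ('a'): continues run of 'a', length=2
  Position 3 ('a'): continues run of 'a', length=3
  Position 4 ('a'): continues run of 'a', length=4
  Position 5 ('b'): new char, reset run to 1
  Position 6 ('a'): new char, reset run to 1
  Position 7 ('c'): new char, reset run to 1
  Position 8 ('a'): new char, reset run to 1
  Position 9 ('b'): new char, reset run to 1
  Position 10 ('a'): new char, reset run to 1
  Position 11 ('c'): new char, reset run to 1
  Position 12 ('c'): continues run of 'c', length=2
Longest run: 'a' with length 4

4


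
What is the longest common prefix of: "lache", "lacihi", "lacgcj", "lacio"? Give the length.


Words: lache, lacihi, lacgcj, lacio
  Position 0: all 'l' => match
  Position 1: all 'a' => match
  Position 2: all 'c' => match
  Position 3: ('h', 'i', 'g', 'i') => mismatch, stop
LCP = "lac" (length 3)

3


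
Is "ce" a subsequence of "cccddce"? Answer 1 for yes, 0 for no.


Check if "ce" is a subsequence of "cccddce"
Greedy scan:
  Position 0 ('c'): matches sub[0] = 'c'
  Position 1 ('c'): no match needed
  Position 2 ('c'): no match needed
  Position 3 ('d'): no match needed
  Position 4 ('d'): no match needed
  Position 5 ('c'): no match needed
  Position 6 ('e'): matches sub[1] = 'e'
All 2 characters matched => is a subsequence

1


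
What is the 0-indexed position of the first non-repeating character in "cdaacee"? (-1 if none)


Input: cdaacee
Character frequencies:
  'a': 2
  'c': 2
  'd': 1
  'e': 2
Scanning left to right for freq == 1:
  Position 0 ('c'): freq=2, skip
  Position 1 ('d'): unique! => answer = 1

1


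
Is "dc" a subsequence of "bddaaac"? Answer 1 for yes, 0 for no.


Check if "dc" is a subsequence of "bddaaac"
Greedy scan:
  Position 0 ('b'): no match needed
  Position 1 ('d'): matches sub[0] = 'd'
  Position 2 ('d'): no match needed
  Position 3 ('a'): no match needed
  Position 4 ('a'): no match needed
  Position 5 ('a'): no match needed
  Position 6 ('c'): matches sub[1] = 'c'
All 2 characters matched => is a subsequence

1


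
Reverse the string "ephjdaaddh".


Input: ephjdaaddh
Reading characters right to left:
  Position 9: 'h'
  Position 8: 'd'
  Position 7: 'd'
  Position 6: 'a'
  Position 5: 'a'
  Position 4: 'd'
  Position 3: 'j'
  Position 2: 'h'
  Position 1: 'p'
  Position 0: 'e'
Reversed: hddaadjhpe

hddaadjhpe


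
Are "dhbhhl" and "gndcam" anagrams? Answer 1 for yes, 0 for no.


Strings: "dhbhhl", "gndcam"
Sorted first:  bdhhhl
Sorted second: acdgmn
Differ at position 0: 'b' vs 'a' => not anagrams

0


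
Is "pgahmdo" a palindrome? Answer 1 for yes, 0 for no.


Input: pgahmdo
Reversed: odmhagp
  Compare pos 0 ('p') with pos 6 ('o'): MISMATCH
  Compare pos 1 ('g') with pos 5 ('d'): MISMATCH
  Compare pos 2 ('a') with pos 4 ('m'): MISMATCH
Result: not a palindrome

0


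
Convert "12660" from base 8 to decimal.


Input: "12660" in base 8
Positional expansion:
  Digit '1' (value 1) x 8^4 = 4096
  Digit '2' (value 2) x 8^3 = 1024
  Digit '6' (value 6) x 8^2 = 384
  Digit '6' (value 6) x 8^1 = 48
  Digit '0' (value 0) x 8^0 = 0
Sum = 5552

5552


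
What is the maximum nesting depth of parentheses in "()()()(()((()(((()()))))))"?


Input: "()()()(()((()(((()()))))))"
Tracking depth:
  Position 0 '(': depth becomes 1
  Position 1 ')': depth becomes 0
  Position 2 '(': depth becomes 1
  Position 3 ')': depth becomes 0
  Position 4 '(': depth becomes 1
  Position 5 ')': depth becomes 0
  Position 6 '(': depth becomes 1
  Position 7 '(': depth becomes 2
  Position 8 ')': depth becomes 1
  Position 9 '(': depth becomes 2
  Position 10 '(': depth becomes 3
  Position 11 '(': depth becomes 4
  Position 12 ')': depth becomes 3
  Position 13 '(': depth becomes 4
  Position 14 '(': depth becomes 5
  Position 15 '(': depth becomes 6
  Position 16 '(': depth becomes 7
  Position 17 ')': depth becomes 6
  Position 18 '(': depth becomes 7
  Position 19 ')': depth becomes 6
  Position 20 ')': depth becomes 5
  Position 21 ')': depth becomes 4
  Position 22 ')': depth becomes 3
  Position 23 ')': depth becomes 2
  Position 24 ')': depth becomes 1
  Position 25 ')': depth becomes 0
Maximum depth reached: 7

7


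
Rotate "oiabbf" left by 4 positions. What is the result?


Input: "oiabbf", rotate left by 4
First 4 characters: "oiab"
Remaining characters: "bf"
Concatenate remaining + first: "bf" + "oiab" = "bfoiab"

bfoiab


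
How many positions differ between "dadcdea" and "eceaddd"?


Comparing "dadcdea" and "eceaddd" position by position:
  Position 0: 'd' vs 'e' => DIFFER
  Position 1: 'a' vs 'c' => DIFFER
  Position 2: 'd' vs 'e' => DIFFER
  Position 3: 'c' vs 'a' => DIFFER
  Position 4: 'd' vs 'd' => same
  Position 5: 'e' vs 'd' => DIFFER
  Position 6: 'a' vs 'd' => DIFFER
Positions that differ: 6

6


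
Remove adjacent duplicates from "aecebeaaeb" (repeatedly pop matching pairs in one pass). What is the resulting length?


Input: aecebeaaeb
Stack-based adjacent duplicate removal:
  Read 'a': push. Stack: a
  Read 'e': push. Stack: ae
  Read 'c': push. Stack: aec
  Read 'e': push. Stack: aece
  Read 'b': push. Stack: aeceb
  Read 'e': push. Stack: aecebe
  Read 'a': push. Stack: aecebea
  Read 'a': matches stack top 'a' => pop. Stack: aecebe
  Read 'e': matches stack top 'e' => pop. Stack: aeceb
  Read 'b': matches stack top 'b' => pop. Stack: aece
Final stack: "aece" (length 4)

4


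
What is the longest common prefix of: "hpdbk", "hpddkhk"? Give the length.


Words: hpdbk, hpddkhk
  Position 0: all 'h' => match
  Position 1: all 'p' => match
  Position 2: all 'd' => match
  Position 3: ('b', 'd') => mismatch, stop
LCP = "hpd" (length 3)

3


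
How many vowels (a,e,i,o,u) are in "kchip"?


Input: kchip
Checking each character:
  'k' at position 0: consonant
  'c' at position 1: consonant
  'h' at position 2: consonant
  'i' at position 3: vowel (running total: 1)
  'p' at position 4: consonant
Total vowels: 1

1


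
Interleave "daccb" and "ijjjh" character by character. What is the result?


Interleaving "daccb" and "ijjjh":
  Position 0: 'd' from first, 'i' from second => "di"
  Position 1: 'a' from first, 'j' from second => "aj"
  Position 2: 'c' from first, 'j' from second => "cj"
  Position 3: 'c' from first, 'j' from second => "cj"
  Position 4: 'b' from first, 'h' from second => "bh"
Result: diajcjcjbh

diajcjcjbh


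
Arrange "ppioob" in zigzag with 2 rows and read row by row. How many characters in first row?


Zigzag "ppioob" into 2 rows:
Placing characters:
  'p' => row 0
  'p' => row 1
  'i' => row 0
  'o' => row 1
  'o' => row 0
  'b' => row 1
Rows:
  Row 0: "pio"
  Row 1: "pob"
First row length: 3

3


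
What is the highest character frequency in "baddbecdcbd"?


Input: baddbecdcbd
Character counts:
  'a': 1
  'b': 3
  'c': 2
  'd': 4
  'e': 1
Maximum frequency: 4

4
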